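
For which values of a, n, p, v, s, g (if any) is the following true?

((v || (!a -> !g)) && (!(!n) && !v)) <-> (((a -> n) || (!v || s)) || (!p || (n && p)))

a = False; n = True; p = True; v = False; s = False; g = False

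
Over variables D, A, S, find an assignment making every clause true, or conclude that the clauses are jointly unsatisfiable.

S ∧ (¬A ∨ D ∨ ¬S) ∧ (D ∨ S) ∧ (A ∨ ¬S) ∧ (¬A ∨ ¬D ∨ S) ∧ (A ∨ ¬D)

D = True, A = True, S = True

Unit clause (S) forces S = True.
In (A ∨ ¬S) only A is left, so A = True.
In (¬A ∨ D ∨ ¬S) only D is left, so D = True.
Check each clause:
  (S): S holds.
  (¬A ∨ D ∨ ¬S): D holds.
  (D ∨ S): D holds.
  (A ∨ ¬S): A holds.
  (¬A ∨ ¬D ∨ S): S holds.
  (A ∨ ¬D): A holds.
All clauses satisfied.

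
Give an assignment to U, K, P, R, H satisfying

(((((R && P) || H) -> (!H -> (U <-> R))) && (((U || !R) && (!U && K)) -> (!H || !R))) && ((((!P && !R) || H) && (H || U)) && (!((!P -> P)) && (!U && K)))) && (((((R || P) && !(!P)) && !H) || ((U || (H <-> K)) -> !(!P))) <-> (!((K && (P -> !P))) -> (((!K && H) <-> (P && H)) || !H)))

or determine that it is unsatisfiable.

Unsatisfiable

Case P = True: the conjunct !((!P -> P)) becomes !((False -> True)) = False.
Case P = False: the formula simplifies to (((H -> (!H -> (U <-> R))) && (((U || !R) && (!U && K)) -> (!H || !R))) && (((!R || H) && (H || U)) && (!U && K))) && (!((U || (H <-> K))) <-> (!K -> (!((!K && H)) || !H))).
  K = True: simplifies to (((H -> (!H -> (U <-> R))) && (((U || !R) && !U) -> (!H || !R))) && (((!R || H) && (H || U)) && !U)) && !((U || H)).
    H = True: the conjunct !((U || H)) becomes !((U || True)) = False.
    H = False: simplifies to ((!R && U) && !U) && !U.
      U = True: the conjunct !U is False.
      U = False: the conjunct U is False.
  K = False: the conjunct K is False.
Both cases fail — unsatisfiable.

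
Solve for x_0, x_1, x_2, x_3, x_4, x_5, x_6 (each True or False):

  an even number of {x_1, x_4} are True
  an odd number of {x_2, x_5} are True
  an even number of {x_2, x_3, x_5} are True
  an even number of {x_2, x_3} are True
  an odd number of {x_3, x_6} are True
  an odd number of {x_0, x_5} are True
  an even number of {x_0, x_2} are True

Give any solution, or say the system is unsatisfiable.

x_0=T, x_1=T, x_2=T, x_3=T, x_4=T, x_5=F, x_6=F

{x_1, x_4}: 2 true → even ✓
{x_2, x_5}: 1 true → odd ✓
{x_2, x_3, x_5}: 2 true → even ✓
{x_2, x_3}: 2 true → even ✓
{x_3, x_6}: 1 true → odd ✓
{x_0, x_5}: 1 true → odd ✓
{x_0, x_2}: 2 true → even ✓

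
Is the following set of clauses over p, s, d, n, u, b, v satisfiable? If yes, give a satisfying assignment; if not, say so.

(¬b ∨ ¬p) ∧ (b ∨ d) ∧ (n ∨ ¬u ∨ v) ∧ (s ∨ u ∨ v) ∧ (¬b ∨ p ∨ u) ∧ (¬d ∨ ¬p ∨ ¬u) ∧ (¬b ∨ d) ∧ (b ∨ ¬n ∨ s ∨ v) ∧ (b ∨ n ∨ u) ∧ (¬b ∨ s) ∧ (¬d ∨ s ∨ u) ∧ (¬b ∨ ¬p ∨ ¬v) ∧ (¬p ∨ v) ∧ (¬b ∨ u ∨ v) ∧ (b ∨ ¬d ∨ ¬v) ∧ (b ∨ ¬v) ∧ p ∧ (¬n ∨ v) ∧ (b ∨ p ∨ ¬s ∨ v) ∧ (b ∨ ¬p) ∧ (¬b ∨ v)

Unsatisfiable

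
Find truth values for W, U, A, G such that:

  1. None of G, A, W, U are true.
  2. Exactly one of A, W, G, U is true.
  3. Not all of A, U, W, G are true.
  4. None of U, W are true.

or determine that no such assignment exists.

Case W = True:
  Constraint (1) is violated (W=T) — contradiction.
Case W = False:
  (1) forces G = False.
  (1) forces A = False.
  (1) forces U = False.
  Constraint (2) is violated (A=F, W=F, G=F, U=F) — contradiction.
Both cases fail — unsatisfiable.

No satisfying assignment exists.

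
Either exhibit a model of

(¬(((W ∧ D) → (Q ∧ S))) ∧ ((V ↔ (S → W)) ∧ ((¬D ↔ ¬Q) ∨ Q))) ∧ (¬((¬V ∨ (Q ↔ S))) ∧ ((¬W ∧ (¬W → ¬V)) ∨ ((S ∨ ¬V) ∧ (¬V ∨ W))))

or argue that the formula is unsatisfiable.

Unsatisfiable

Case W = True: the formula simplifies to (¬((D → (Q ∧ S))) ∧ (V ∧ ((¬D ↔ ¬Q) ∨ Q))) ∧ (¬((¬V ∨ (Q ↔ S))) ∧ (S ∨ ¬V)).
  V = True: simplifies to (¬((D → (Q ∧ S))) ∧ ((¬D ↔ ¬Q) ∨ Q)) ∧ (¬((Q ↔ S)) ∧ S).
    S = True: simplifies to (¬((D → Q)) ∧ ((¬D ↔ ¬Q) ∨ Q)) ∧ ¬Q.
      Q = True: the conjunct ¬((D → Q)) becomes ¬((D → True)) = False.
      Q = False: simplifies to ¬(¬D) ∧ ¬D.
        D = True: the conjunct ¬D is False.
        D = False: the conjunct ¬(¬D) becomes ¬(¬False) = False.
    S = False: the conjunct S is False.
  V = False: the conjunct V is False.
Case W = False: the conjunct ¬(((W ∧ D) → (Q ∧ S))) becomes ¬((False → (Q ∧ S))) = False.
Both cases fail — unsatisfiable.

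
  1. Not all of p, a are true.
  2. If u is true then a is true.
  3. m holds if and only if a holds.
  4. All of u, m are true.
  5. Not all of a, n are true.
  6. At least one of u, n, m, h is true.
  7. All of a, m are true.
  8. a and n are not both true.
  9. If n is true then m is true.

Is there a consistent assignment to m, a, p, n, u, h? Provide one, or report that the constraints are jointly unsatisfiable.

m = True, a = True, p = False, n = False, u = True, h = False

  (1) {p, a}: 1/2 true — not all ✓
  (2) u=T ⇒ a: T ✓
  (3) m=T, a=T — same ✓
  (4) {u, m}: all 2 true ✓
  (5) {a, n}: 1/2 true — not all ✓
  (6) {u, n, m, h}: 2 true — at least one ✓
  (7) {a, m}: all 2 true ✓
  (8) a=T, n=F — not both ✓
  (9) n=F ⇒ m: vacuous ✓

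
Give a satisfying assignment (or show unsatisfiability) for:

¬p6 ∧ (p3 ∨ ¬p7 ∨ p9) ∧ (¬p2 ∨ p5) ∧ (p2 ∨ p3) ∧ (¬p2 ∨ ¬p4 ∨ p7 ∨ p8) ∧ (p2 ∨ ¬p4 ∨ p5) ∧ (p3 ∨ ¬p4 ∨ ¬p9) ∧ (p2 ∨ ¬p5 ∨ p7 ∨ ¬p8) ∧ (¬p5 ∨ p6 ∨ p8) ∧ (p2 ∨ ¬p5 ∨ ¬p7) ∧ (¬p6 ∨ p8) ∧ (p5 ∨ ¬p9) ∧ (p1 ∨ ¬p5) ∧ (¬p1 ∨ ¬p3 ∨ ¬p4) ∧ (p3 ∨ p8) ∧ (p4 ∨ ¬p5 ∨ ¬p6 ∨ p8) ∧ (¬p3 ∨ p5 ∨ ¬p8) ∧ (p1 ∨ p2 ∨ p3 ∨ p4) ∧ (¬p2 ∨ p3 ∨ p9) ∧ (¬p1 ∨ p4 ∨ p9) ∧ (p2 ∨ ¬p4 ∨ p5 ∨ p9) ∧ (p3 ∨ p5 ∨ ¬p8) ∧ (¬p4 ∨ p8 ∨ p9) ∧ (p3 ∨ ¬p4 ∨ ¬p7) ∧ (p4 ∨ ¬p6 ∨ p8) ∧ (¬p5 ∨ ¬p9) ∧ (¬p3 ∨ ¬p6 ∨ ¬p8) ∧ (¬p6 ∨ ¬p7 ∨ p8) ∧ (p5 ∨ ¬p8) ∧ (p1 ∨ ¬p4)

p1=F; p2=F; p3=T; p4=F; p5=F; p6=F; p7=F; p8=F; p9=F

Unit clause (¬p6) forces p6 = False.
Set p1 = False.
  then (p1 ∨ ¬p5) forces p5 = False.
  then (p5 ∨ ¬p8) forces p8 = False.
  then (p1 ∨ ¬p4) forces p4 = False.
  then (¬p2 ∨ p5) forces p2 = False.
  then (p2 ∨ p3) forces p3 = True.
  then (p5 ∨ ¬p9) forces p9 = False.
Set p7 = False.
All clauses satisfied.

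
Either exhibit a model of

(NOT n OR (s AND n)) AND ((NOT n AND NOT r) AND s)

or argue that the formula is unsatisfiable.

r = False, n = False, s = True

  NOT n OR (s AND n) = True
    NOT n = True
    s AND n = False
  (NOT n AND NOT r) AND s = True
    NOT n AND NOT r = True
      NOT n = True
      NOT r = True
Both conjuncts True, so the formula holds.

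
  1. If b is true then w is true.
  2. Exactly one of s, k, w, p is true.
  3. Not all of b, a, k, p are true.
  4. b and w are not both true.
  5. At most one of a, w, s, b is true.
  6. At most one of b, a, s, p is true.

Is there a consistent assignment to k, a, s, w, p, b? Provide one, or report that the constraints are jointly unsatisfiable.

k: False, a: False, s: False, w: True, p: False, b: False

  (1) b=F ⇒ w: vacuous ✓
  (2) {s, k, w, p}: 1 true — exactly one ✓
  (3) {b, a, k, p}: 0/4 true — not all ✓
  (4) b=F, w=T — not both ✓
  (5) {a, w, s, b}: 1 true — at most one ✓
  (6) {b, a, s, p}: 0 true — at most one ✓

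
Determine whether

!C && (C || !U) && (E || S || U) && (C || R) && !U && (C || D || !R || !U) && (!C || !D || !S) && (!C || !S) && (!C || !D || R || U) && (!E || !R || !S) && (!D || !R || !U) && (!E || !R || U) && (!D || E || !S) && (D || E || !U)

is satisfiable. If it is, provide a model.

Unit clause (!C) forces C = False.
In (C || !U) only !U is left, so U = False.
In (C || R) only R is left, so R = True.
In (!E || !R || U) only !E is left, so E = False.
In (E || S || U) only S is left, so S = True.
In (!D || E || !S) only !D is left, so D = False.
All clauses satisfied.

C = False, S = True, R = True, U = False, E = False, D = False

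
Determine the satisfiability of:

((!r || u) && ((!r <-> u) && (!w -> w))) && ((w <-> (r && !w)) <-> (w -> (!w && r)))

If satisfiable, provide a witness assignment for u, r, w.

u = True, r = False, w = True

  (!r || u) && ((!r <-> u) && (!w -> w)) = True
    !r || u = True
      !r = True
    (!r <-> u) && (!w -> w) = True
      !r <-> u = True
        !r = True
      !w -> w = True
        !w = False
  (w <-> (r && !w)) <-> (w -> (!w && r)) = True
    w <-> (r && !w) = False
      r && !w = False
        !w = False
    w -> (!w && r) = False
      !w && r = False
        !w = False
Both conjuncts True, so the formula holds.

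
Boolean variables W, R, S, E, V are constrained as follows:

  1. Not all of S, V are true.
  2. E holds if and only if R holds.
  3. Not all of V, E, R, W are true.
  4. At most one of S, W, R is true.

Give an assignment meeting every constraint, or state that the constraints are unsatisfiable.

W = False; R = True; S = False; E = True; V = False

  (1) {S, V}: 0/2 true — not all ✓
  (2) E=T, R=T — same ✓
  (3) {V, E, R, W}: 2/4 true — not all ✓
  (4) {S, W, R}: 1 true — at most one ✓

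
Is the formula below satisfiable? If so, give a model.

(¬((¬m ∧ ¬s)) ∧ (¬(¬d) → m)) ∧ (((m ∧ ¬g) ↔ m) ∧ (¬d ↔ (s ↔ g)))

m = True, s = True, d = True, g = False

  ¬((¬m ∧ ¬s)) ∧ (¬(¬d) → m) = True
    ¬((¬m ∧ ¬s)) = True
      ¬m ∧ ¬s = False
        ¬m = False
        ¬s = False
    ¬(¬d) → m = True
      ¬(¬d) = True
        ¬d = False
  ((m ∧ ¬g) ↔ m) ∧ (¬d ↔ (s ↔ g)) = True
    (m ∧ ¬g) ↔ m = True
      m ∧ ¬g = True
        ¬g = True
    ¬d ↔ (s ↔ g) = True
      ¬d = False
      s ↔ g = False
Both conjuncts True, so the formula holds.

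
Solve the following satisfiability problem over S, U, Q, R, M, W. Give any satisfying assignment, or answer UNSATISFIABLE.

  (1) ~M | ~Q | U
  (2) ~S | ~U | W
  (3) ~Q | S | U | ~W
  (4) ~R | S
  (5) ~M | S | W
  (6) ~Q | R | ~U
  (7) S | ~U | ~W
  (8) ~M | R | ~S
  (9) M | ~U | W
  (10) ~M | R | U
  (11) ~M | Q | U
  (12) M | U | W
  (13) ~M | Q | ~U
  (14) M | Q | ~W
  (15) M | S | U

S = True, U = True, Q = True, R = True, M = True, W = True

Set S = True.
Set U = True.
  then (~S | ~U | W) forces W = True.
Try Q = False:
  (~M | Q | ~U) forces M = False.
  clause (M | Q | ~W) is falsified — backtrack.
So Q = True.
  then (~Q | R | ~U) forces R = True.
Set M = True.
All clauses satisfied.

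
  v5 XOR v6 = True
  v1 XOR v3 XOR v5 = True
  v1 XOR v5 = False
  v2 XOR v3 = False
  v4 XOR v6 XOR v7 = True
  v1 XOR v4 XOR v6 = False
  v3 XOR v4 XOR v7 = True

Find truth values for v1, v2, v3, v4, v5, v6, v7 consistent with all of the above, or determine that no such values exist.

v1 = False, v2 = True, v3 = True, v4 = True, v5 = False, v6 = True, v7 = True

v5 XOR v6 = F XOR T = True ✓
v1 XOR v3 XOR v5 = F XOR T XOR F = True ✓
v1 XOR v5 = F XOR F = False ✓
v2 XOR v3 = T XOR T = False ✓
v4 XOR v6 XOR v7 = T XOR T XOR T = True ✓
v1 XOR v4 XOR v6 = F XOR T XOR T = False ✓
v3 XOR v4 XOR v7 = T XOR T XOR T = True ✓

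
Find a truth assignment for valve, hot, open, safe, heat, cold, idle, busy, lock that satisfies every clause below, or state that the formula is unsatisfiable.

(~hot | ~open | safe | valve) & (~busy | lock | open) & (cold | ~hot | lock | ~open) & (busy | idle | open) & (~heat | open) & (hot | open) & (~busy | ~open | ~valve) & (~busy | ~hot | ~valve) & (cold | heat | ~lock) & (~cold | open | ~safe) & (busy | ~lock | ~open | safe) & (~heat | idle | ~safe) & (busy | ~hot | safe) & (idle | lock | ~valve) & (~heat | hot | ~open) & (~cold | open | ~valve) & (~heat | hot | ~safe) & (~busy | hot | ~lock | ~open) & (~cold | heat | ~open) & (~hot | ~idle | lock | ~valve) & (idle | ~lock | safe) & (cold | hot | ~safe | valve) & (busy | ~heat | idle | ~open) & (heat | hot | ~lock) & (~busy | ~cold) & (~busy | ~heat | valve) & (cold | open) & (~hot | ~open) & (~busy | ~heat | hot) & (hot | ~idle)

Set valve = False.
Set hot = False.
  then (hot | open) forces open = True.
  then (~heat | hot | ~open) forces heat = False.
  then (~cold | heat | ~open) forces cold = False.
  then (cold | hot | ~safe | valve) forces safe = False.
  then (heat | hot | ~lock) forces lock = False.
  then (hot | ~idle) forces idle = False.
Set busy = False.
All clauses satisfied.

valve = False, hot = False, open = True, safe = False, heat = False, cold = False, idle = False, busy = False, lock = False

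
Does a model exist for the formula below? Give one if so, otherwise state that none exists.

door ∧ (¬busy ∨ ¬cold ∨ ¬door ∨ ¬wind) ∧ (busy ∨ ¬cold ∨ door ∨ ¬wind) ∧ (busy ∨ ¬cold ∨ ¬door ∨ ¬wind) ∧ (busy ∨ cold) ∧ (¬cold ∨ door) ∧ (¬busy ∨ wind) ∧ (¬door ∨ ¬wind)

cold = True, door = True, wind = False, busy = False

Unit clause (door) forces door = True.
In (¬door ∨ ¬wind) only ¬wind is left, so wind = False.
In (¬busy ∨ wind) only ¬busy is left, so busy = False.
In (busy ∨ cold) only cold is left, so cold = True.
Check each clause:
  (door): door holds.
  (¬busy ∨ ¬cold ∨ ¬door ∨ ¬wind): ¬busy holds.
  (busy ∨ ¬cold ∨ door ∨ ¬wind): door holds.
  (busy ∨ ¬cold ∨ ¬door ∨ ¬wind): ¬wind holds.
  (busy ∨ cold): cold holds.
  (¬cold ∨ door): door holds.
  (¬busy ∨ wind): ¬busy holds.
  (¬door ∨ ¬wind): ¬wind holds.
All clauses satisfied.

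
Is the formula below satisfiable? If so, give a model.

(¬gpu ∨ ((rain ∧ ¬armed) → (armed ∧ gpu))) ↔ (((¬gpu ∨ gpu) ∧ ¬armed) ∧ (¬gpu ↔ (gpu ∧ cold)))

armed=F, cold=T, gpu=T, rain=T

  (¬gpu ∨ ((rain ∧ ¬armed) → (armed ∧ gpu))) ↔ (((¬gpu ∨ gpu) ∧ ¬armed) ∧ (¬gpu ↔ (gpu ∧ cold))) = True
    ¬gpu ∨ ((rain ∧ ¬armed) → (armed ∧ gpu)) = False
      ¬gpu = False
      (rain ∧ ¬armed) → (armed ∧ gpu) = False
        rain ∧ ¬armed = True
          ¬armed = True
        armed ∧ gpu = False
    ((¬gpu ∨ gpu) ∧ ¬armed) ∧ (¬gpu ↔ (gpu ∧ cold)) = False
      (¬gpu ∨ gpu) ∧ ¬armed = True
        ¬gpu ∨ gpu = True
          ¬gpu = False
        ¬armed = True
      ¬gpu ↔ (gpu ∧ cold) = False
        ¬gpu = False
        gpu ∧ cold = True
The formula evaluates to True.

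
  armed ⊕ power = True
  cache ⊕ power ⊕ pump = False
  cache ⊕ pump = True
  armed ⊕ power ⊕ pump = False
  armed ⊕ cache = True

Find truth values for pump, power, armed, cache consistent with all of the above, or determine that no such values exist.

Unsatisfiable — no assignment works.

Adding constraints 2, 4, 5 mod 2: every variable appears an even number of times on the left, so the left side is 0.
But the right sides sum to 1 (mod 2). 0 ≠ 1 — the system is inconsistent.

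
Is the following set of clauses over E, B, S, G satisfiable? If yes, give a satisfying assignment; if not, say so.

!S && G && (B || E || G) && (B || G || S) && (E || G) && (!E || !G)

Unit clause (!S) forces S = False.
Unit clause (G) forces G = True.
In (!E || !G) only !E is left, so E = False.
Set B = True.
All clauses satisfied.

E: False; B: True; S: False; G: True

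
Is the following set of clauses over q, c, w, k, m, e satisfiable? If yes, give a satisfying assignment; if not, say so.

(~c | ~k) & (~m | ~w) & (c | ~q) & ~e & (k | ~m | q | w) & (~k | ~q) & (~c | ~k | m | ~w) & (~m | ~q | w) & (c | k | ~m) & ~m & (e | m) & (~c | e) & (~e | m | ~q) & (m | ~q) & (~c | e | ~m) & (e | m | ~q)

Unsatisfiable — no assignment works.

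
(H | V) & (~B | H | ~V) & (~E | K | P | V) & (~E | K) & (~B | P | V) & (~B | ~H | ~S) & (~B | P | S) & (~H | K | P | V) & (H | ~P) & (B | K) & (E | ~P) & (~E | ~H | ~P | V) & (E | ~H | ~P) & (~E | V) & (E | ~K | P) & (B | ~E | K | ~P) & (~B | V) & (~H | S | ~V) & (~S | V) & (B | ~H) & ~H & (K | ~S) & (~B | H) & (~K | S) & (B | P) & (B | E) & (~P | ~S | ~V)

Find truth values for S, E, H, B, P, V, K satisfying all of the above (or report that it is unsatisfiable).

The formula is unsatisfiable.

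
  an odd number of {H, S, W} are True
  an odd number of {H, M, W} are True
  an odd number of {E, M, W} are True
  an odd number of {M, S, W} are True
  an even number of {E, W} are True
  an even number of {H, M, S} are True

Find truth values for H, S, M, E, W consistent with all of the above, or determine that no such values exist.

Adding constraints 2, 3, 4, 5, 6 mod 2: every variable appears an even number of times on the left, so the left side is 0.
But the right sides sum to 1 (mod 2). 0 ≠ 1 — the system is inconsistent.

No satisfying assignment exists.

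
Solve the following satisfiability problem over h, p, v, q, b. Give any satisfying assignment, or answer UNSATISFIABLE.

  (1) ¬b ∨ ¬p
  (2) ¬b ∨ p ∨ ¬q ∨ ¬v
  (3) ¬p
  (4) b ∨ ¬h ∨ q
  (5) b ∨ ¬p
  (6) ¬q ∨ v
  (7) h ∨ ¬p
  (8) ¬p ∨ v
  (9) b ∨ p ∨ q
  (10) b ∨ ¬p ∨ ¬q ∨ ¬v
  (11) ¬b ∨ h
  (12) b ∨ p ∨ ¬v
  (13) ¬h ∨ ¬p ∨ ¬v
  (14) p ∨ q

Unsatisfiable

Case p = True:
  Clause (¬p) is falsified — contradiction.
Case p = False:
  (p ∨ q) forces q = True.
  (¬q ∨ v) forces v = True.
  (¬b ∨ p ∨ ¬q ∨ ¬v) forces b = False.
  Clause (b ∨ p ∨ ¬v) is falsified — contradiction.
Both cases fail, so the formula is unsatisfiable.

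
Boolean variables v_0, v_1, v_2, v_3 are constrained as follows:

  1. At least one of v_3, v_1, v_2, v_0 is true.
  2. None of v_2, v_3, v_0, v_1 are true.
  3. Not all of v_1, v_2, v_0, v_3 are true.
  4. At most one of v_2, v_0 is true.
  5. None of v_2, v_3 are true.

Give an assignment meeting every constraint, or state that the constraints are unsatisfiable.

No satisfying assignment exists.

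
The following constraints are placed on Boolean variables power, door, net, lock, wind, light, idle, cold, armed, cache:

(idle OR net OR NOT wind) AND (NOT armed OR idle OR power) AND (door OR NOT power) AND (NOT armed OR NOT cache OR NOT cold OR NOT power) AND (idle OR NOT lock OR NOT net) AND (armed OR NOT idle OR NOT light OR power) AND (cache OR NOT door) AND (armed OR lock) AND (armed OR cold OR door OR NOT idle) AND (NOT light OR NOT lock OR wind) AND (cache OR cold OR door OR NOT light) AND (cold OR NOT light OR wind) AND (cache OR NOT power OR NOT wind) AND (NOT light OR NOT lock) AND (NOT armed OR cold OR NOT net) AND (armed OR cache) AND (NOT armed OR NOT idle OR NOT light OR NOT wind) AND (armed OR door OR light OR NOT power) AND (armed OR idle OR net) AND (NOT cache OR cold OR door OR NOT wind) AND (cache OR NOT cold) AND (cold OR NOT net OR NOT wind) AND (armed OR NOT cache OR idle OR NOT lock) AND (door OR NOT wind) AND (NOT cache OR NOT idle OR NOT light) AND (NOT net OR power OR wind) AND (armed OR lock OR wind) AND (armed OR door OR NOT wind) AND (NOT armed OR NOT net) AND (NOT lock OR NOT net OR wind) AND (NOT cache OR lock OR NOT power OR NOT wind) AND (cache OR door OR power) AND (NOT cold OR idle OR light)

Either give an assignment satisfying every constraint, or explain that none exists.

Set power = False.
Set door = True.
  then (cache OR NOT door) forces cache = True.
Set net = False.
Set lock = True.
  then (NOT light OR NOT lock) forces light = False.
Set wind = False.
Try idle = False:
  (NOT armed OR idle OR power) forces armed = False.
  clause (armed OR idle OR net) is falsified — backtrack.
So idle = True.
Set cold = False.
Set armed = True.
All clauses satisfied.

power=F, door=T, net=F, lock=T, wind=F, light=F, idle=T, cold=F, armed=T, cache=T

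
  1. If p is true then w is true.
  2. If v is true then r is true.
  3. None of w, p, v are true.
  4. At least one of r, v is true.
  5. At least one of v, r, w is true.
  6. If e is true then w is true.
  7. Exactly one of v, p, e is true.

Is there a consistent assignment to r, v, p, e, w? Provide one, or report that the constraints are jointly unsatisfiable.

UNSATISFIABLE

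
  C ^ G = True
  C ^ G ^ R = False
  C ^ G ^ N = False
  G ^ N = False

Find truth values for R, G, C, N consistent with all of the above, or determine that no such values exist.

R = True; G = True; C = False; N = True

C ^ G = F ^ T = True ✓
C ^ G ^ R = F ^ T ^ T = False ✓
C ^ G ^ N = F ^ T ^ T = False ✓
G ^ N = T ^ T = False ✓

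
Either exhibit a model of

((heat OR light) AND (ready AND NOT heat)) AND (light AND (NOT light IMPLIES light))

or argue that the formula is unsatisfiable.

heat=F, light=T, ready=T

  (heat OR light) AND (ready AND NOT heat) = True
    heat OR light = True
    ready AND NOT heat = True
      NOT heat = True
  light AND (NOT light IMPLIES light) = True
    NOT light IMPLIES light = True
      NOT light = False
Both conjuncts True, so the formula holds.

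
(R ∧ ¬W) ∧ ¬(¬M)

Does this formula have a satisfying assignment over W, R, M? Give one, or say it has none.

W=F, R=T, M=T

  R ∧ ¬W = True
    ¬W = True
  ¬(¬M) = True
    ¬M = False
Both conjuncts True, so the formula holds.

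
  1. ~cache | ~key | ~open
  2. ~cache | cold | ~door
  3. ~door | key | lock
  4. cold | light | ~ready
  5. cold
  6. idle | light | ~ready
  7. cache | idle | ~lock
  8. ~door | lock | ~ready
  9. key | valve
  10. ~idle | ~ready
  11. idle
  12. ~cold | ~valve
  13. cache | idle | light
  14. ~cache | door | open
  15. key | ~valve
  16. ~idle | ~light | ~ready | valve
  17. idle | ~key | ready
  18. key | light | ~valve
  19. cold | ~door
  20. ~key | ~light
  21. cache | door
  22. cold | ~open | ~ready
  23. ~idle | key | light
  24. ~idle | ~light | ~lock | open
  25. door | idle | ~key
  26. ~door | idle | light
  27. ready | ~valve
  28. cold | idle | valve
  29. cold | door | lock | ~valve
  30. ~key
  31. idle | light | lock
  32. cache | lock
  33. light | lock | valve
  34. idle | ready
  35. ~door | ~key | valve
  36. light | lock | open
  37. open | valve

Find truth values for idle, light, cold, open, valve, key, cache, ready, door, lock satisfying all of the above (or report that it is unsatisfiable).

Case key = True:
  Clause (~key) is falsified — contradiction.
Case key = False:
  (cold) forces cold = True.
  (key | valve) forces valve = True.
  Clause (~cold | ~valve) is falsified — contradiction.
Both cases fail, so the formula is unsatisfiable.

The formula is unsatisfiable.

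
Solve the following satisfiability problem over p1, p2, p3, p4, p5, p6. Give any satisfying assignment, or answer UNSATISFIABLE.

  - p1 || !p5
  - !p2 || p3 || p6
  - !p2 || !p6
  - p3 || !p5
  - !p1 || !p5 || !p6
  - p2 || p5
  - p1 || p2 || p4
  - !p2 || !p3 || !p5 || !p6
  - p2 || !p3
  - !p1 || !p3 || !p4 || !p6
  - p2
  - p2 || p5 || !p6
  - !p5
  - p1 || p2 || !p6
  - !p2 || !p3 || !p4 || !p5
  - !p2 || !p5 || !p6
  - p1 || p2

p1 = False, p2 = True, p3 = True, p4 = False, p5 = False, p6 = False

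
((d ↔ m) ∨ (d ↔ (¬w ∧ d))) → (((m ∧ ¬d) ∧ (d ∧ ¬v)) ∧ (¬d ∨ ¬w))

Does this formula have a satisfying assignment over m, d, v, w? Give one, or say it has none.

m: False, d: True, v: False, w: True

  ((d ↔ m) ∨ (d ↔ (¬w ∧ d))) → (((m ∧ ¬d) ∧ (d ∧ ¬v)) ∧ (¬d ∨ ¬w)) = True
    (d ↔ m) ∨ (d ↔ (¬w ∧ d)) = False
      d ↔ m = False
      d ↔ (¬w ∧ d) = False
        ¬w ∧ d = False
          ¬w = False
    ((m ∧ ¬d) ∧ (d ∧ ¬v)) ∧ (¬d ∨ ¬w) = False
      (m ∧ ¬d) ∧ (d ∧ ¬v) = False
        m ∧ ¬d = False
          ¬d = False
        d ∧ ¬v = True
          ¬v = True
      ¬d ∨ ¬w = False
        ¬d = False
        ¬w = False
The formula evaluates to True.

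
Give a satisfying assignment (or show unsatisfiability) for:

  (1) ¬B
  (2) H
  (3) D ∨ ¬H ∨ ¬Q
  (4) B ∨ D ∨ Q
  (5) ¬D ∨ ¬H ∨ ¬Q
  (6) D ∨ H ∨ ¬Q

B=F, Q=F, D=T, H=T

Unit clause (¬B) forces B = False.
Unit clause (H) forces H = True.
Try Q = True:
  (D ∨ ¬H ∨ ¬Q) forces D = True.
  clause (¬D ∨ ¬H ∨ ¬Q) is falsified — backtrack.
So Q = False.
  then (B ∨ D ∨ Q) forces D = True.
Check each clause:
  (¬B): ¬B holds.
  (H): H holds.
  (D ∨ ¬H ∨ ¬Q): D holds.
  (B ∨ D ∨ Q): D holds.
  (¬D ∨ ¬H ∨ ¬Q): ¬Q holds.
  (D ∨ H ∨ ¬Q): D holds.
All clauses satisfied.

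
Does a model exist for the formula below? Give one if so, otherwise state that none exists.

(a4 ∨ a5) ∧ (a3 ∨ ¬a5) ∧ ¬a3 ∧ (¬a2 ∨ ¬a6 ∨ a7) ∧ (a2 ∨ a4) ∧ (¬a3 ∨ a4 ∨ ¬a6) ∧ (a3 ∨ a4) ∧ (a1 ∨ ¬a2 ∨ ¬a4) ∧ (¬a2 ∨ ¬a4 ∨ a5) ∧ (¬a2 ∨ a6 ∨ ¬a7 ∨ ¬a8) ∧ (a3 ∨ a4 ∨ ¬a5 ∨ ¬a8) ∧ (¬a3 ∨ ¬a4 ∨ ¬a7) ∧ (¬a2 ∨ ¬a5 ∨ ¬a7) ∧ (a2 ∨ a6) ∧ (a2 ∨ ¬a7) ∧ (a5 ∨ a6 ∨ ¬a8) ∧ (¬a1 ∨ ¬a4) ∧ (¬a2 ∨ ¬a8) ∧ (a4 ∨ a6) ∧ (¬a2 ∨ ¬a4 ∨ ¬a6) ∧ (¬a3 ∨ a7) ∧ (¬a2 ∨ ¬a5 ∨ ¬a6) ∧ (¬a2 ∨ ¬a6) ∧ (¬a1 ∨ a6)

Unit clause (¬a3) forces a3 = False.
In (a3 ∨ a4) only a4 is left, so a4 = True.
In (¬a1 ∨ ¬a4) only ¬a1 is left, so a1 = False.
In (a3 ∨ ¬a5) only ¬a5 is left, so a5 = False.
In (a1 ∨ ¬a2 ∨ ¬a4) only ¬a2 is left, so a2 = False.
In (a2 ∨ a6) only a6 is left, so a6 = True.
In (a2 ∨ ¬a7) only ¬a7 is left, so a7 = False.
Set a8 = True.
All clauses satisfied.

a1=F; a2=F; a3=F; a4=T; a5=F; a6=T; a7=F; a8=T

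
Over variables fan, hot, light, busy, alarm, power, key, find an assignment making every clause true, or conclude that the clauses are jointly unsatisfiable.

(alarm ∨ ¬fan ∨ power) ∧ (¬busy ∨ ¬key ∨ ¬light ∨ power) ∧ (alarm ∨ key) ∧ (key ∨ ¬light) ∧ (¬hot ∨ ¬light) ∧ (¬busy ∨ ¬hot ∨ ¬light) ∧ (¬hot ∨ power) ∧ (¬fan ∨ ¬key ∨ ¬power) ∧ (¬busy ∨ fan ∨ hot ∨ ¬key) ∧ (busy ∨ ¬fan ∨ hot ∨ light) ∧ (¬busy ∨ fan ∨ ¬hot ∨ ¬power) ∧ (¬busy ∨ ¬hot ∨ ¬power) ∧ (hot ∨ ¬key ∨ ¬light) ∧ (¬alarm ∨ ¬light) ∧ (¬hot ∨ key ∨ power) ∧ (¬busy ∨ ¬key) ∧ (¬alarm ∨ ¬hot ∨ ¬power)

fan: False; hot: True; light: False; busy: False; alarm: False; power: True; key: True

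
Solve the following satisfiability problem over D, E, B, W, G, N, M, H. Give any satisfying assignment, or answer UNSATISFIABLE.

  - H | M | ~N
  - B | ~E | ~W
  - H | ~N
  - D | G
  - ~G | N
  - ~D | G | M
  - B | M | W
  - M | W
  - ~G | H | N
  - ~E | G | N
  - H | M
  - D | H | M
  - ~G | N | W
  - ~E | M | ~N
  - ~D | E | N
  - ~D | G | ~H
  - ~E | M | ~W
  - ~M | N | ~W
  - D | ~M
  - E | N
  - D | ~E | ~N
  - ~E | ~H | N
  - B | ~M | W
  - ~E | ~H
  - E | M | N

D: True, E: False, B: True, W: True, G: True, N: True, M: False, H: True

Set D = True.
Try E = True:
  (~E | ~H) forces H = False.
  (H | ~N) forces N = False.
  (~G | N) forces G = False.
  clause (~E | G | N) is falsified — backtrack.
So E = False.
  then (~D | E | N) forces N = True.
  then (H | ~N) forces H = True.
  then (~D | G | ~H) forces G = True.
Set B = True.
Set W = True.
Set M = False.
All clauses satisfied.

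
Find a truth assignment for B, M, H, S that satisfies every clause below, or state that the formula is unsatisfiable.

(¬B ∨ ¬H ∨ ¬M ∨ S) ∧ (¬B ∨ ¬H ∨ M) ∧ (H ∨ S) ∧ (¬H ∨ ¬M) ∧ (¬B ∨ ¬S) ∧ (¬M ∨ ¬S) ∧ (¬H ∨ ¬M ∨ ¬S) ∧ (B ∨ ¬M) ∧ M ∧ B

The formula is unsatisfiable.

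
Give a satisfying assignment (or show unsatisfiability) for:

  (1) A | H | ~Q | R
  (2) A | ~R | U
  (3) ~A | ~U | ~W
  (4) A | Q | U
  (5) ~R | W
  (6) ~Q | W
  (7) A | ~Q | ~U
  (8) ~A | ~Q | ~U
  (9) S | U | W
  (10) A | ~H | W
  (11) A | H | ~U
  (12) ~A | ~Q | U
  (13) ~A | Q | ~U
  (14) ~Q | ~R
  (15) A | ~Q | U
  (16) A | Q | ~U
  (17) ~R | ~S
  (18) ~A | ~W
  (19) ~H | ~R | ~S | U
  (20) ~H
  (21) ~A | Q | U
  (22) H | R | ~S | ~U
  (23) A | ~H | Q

Case A = True:
  (~A | ~W) forces W = False.
  (~R | W) forces R = False.
  (~Q | W) forces Q = False.
  (~A | Q | ~U) forces U = False.
  Clause (~A | Q | U) is falsified — contradiction.
Case A = False:
  (~H) forces H = False.
  (A | H | ~U) forces U = False.
  (A | ~R | U) forces R = False.
  (A | H | ~Q | R) forces Q = False.
  Clause (A | Q | U) is falsified — contradiction.
Both cases fail, so the formula is unsatisfiable.

UNSATISFIABLE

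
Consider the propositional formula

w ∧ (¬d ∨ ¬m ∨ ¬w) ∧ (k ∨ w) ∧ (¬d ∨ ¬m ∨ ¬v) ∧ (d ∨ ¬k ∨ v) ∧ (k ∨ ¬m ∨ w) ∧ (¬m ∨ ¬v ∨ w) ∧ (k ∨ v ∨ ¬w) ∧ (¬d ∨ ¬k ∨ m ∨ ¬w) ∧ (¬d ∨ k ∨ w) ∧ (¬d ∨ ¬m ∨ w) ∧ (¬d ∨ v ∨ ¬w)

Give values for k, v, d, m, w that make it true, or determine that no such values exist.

k = False; v = True; d = False; m = False; w = True

Unit clause (w) forces w = True.
Set k = False.
  then (k ∨ v ∨ ¬w) forces v = True.
Set d = False.
Set m = False.
All clauses satisfied.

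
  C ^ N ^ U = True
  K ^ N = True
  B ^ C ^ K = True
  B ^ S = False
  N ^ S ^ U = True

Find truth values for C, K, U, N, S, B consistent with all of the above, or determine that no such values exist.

C=T, K=T, U=F, N=F, S=T, B=T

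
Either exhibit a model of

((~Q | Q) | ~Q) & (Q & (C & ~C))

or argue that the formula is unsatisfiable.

Case C = True: the conjunct ~C is False.
Case C = False: the conjunct C is False.
Both cases fail — unsatisfiable.

Unsatisfiable — no assignment works.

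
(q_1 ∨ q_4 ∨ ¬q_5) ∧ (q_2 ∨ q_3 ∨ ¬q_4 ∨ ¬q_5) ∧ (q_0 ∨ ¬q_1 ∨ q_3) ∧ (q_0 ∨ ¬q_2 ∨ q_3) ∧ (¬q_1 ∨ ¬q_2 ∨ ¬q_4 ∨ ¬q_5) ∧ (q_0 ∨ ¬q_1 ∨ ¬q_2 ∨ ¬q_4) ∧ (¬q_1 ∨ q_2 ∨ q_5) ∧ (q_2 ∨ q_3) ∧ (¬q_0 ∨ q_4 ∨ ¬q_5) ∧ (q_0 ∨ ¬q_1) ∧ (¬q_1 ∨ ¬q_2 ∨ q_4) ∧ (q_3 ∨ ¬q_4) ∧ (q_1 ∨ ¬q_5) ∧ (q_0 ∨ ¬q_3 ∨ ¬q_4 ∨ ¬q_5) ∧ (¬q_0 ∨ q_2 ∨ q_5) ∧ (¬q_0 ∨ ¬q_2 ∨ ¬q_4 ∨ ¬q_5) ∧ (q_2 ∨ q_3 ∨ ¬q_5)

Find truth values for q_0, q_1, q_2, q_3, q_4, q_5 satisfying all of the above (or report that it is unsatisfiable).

Set q_0 = True.
Set q_1 = True.
Set q_2 = False.
  then (¬q_1 ∨ q_2 ∨ q_5) forces q_5 = True.
  then (q_2 ∨ q_3) forces q_3 = True.
  then (¬q_0 ∨ q_4 ∨ ¬q_5) forces q_4 = True.
All clauses satisfied.

q_0 = True; q_1 = True; q_2 = False; q_3 = True; q_4 = True; q_5 = True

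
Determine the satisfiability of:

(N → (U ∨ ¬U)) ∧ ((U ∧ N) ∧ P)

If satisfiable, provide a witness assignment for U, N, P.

U = True, N = True, P = True

  N → (U ∨ ¬U) = True
    U ∨ ¬U = True
      ¬U = False
  (U ∧ N) ∧ P = True
    U ∧ N = True
Both conjuncts True, so the formula holds.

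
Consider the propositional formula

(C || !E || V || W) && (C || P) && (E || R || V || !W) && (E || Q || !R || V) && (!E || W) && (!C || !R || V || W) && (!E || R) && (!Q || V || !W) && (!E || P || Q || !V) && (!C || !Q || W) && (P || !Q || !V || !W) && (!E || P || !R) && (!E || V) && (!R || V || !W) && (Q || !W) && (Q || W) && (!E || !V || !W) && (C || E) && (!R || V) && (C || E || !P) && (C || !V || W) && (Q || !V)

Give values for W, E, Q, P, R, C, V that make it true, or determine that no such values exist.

Try W = False:
  (!E || W) forces E = False.
  (Q || W) forces Q = True.
  (!C || !Q || W) forces C = False.
  clause (C || E) is falsified — backtrack.
So W = True.
  then (Q || !W) forces Q = True.
  then (!Q || V || !W) forces V = True.
  then (P || !Q || !V || !W) forces P = True.
  then (!E || !V || !W) forces E = False.
  then (C || E) forces C = True.
Set R = False.
All clauses satisfied.

W = True, E = False, Q = True, P = True, R = False, C = True, V = True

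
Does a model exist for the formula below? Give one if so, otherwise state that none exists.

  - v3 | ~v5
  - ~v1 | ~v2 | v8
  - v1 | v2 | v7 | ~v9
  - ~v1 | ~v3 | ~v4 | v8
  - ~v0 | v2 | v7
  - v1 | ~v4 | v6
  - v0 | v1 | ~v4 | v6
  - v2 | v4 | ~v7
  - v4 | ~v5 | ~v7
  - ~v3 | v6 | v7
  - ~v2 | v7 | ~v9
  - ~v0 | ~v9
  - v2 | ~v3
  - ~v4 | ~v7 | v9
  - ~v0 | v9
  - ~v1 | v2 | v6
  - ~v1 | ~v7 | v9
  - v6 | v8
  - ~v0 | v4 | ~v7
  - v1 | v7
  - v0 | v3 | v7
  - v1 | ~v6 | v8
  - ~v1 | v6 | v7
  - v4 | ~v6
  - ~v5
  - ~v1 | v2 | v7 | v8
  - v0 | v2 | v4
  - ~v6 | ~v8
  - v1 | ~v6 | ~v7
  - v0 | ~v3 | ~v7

v0=F, v1=F, v2=T, v3=F, v4=F, v5=F, v6=F, v7=T, v8=T, v9=T

Unit clause (~v5) forces v5 = False.
Try v0 = True:
  (~v0 | ~v9) forces v9 = False.
  clause (~v0 | v9) is falsified — backtrack.
So v0 = False.
Set v1 = False.
  then (v1 | v7) forces v7 = True.
  then (v1 | ~v6 | ~v7) forces v6 = False.
  then (v0 | ~v3 | ~v7) forces v3 = False.
  then (v1 | ~v4 | v6) forces v4 = False.
  then (v2 | v4 | ~v7) forces v2 = True.
  then (v6 | v8) forces v8 = True.
Set v9 = True.
All clauses satisfied.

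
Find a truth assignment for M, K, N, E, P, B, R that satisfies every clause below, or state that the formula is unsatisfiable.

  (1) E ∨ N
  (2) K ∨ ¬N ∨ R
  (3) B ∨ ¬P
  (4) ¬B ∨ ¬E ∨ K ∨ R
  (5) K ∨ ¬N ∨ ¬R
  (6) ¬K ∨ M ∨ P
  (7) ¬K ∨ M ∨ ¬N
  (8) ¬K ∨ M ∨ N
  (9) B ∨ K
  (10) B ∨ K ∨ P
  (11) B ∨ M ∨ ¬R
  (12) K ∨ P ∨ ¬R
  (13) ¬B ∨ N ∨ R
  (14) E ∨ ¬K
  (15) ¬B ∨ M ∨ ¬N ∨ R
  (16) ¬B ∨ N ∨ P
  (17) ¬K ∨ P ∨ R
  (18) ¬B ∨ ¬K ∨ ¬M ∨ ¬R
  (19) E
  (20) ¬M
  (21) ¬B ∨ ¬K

M = False; K = False; N = False; E = True; P = True; B = True; R = True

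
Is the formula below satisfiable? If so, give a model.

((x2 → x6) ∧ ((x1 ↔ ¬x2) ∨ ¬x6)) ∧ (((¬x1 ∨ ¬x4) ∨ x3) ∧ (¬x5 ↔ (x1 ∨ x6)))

x1: True, x2: False, x3: True, x4: True, x5: False, x6: False

  (x2 → x6) ∧ ((x1 ↔ ¬x2) ∨ ¬x6) = True
    x2 → x6 = True
    (x1 ↔ ¬x2) ∨ ¬x6 = True
      x1 ↔ ¬x2 = True
        ¬x2 = True
      ¬x6 = True
  ((¬x1 ∨ ¬x4) ∨ x3) ∧ (¬x5 ↔ (x1 ∨ x6)) = True
    (¬x1 ∨ ¬x4) ∨ x3 = True
      ¬x1 ∨ ¬x4 = False
        ¬x1 = False
        ¬x4 = False
    ¬x5 ↔ (x1 ∨ x6) = True
      ¬x5 = True
      x1 ∨ x6 = True
Both conjuncts True, so the formula holds.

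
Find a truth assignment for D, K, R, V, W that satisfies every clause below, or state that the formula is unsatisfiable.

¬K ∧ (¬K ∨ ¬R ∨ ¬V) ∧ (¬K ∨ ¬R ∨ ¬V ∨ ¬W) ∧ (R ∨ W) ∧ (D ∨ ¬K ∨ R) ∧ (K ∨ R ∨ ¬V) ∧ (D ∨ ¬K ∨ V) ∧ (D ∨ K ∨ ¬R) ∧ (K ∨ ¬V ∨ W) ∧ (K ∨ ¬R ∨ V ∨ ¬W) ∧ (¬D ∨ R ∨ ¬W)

Unit clause (¬K) forces K = False.
Set D = False.
  then (D ∨ K ∨ ¬R) forces R = False.
  then (R ∨ W) forces W = True.
  then (K ∨ R ∨ ¬V) forces V = False.
All clauses satisfied.

D = False; K = False; R = False; V = False; W = True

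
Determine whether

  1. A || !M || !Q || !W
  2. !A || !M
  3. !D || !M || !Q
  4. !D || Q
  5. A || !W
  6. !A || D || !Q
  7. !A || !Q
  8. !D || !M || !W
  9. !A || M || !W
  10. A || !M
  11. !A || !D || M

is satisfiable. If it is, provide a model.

W = False, D = False, M = False, Q = False, A = False

Set W = False.
Set D = False.
Try M = True:
  (!A || !M) forces A = False.
  clause (A || !M) is falsified — backtrack.
So M = False.
Set Q = False.
Set A = False.
All clauses satisfied.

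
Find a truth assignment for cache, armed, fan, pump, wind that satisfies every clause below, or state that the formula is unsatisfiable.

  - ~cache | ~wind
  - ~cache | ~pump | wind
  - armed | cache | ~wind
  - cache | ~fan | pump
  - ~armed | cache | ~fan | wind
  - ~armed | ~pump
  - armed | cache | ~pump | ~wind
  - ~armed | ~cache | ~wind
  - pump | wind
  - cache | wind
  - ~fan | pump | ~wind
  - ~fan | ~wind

cache = False, armed = True, fan = False, pump = False, wind = True

Try cache = True:
  (~cache | ~wind) forces wind = False.
  (~cache | ~pump | wind) forces pump = False.
  clause (pump | wind) is falsified — backtrack.
So cache = False.
  then (cache | wind) forces wind = True.
  then (~fan | ~wind) forces fan = False.
  then (armed | cache | ~wind) forces armed = True.
  then (~armed | ~pump) forces pump = False.
All clauses satisfied.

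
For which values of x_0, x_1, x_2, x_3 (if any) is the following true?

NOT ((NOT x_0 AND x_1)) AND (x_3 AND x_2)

x_0: True, x_1: True, x_2: True, x_3: True

  NOT ((NOT x_0 AND x_1)) = True
    NOT x_0 AND x_1 = False
      NOT x_0 = False
  x_3 AND x_2 = True
Both conjuncts True, so the formula holds.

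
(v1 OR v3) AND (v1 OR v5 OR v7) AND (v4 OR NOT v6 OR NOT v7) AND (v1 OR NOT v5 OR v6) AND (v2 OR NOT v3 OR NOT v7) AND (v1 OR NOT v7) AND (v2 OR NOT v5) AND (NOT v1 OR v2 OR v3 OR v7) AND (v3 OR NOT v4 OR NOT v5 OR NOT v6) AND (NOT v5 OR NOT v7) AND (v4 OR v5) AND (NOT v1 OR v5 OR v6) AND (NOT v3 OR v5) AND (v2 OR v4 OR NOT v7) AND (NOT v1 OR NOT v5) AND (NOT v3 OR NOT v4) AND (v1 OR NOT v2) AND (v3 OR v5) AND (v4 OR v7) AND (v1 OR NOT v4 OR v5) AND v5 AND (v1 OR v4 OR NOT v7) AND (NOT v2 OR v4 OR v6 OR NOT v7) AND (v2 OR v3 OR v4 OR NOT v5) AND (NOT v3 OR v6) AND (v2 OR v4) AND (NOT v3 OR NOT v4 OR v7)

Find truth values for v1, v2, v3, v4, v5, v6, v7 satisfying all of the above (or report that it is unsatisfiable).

Case v2 = True:
  (v1 OR NOT v2) forces v1 = True.
  (NOT v1 OR NOT v5) forces v5 = False.
  Clause (v5) is falsified — contradiction.
Case v2 = False:
  (v2 OR NOT v5) forces v5 = False.
  Clause (v5) is falsified — contradiction.
Both cases fail, so the formula is unsatisfiable.

Unsatisfiable — no assignment works.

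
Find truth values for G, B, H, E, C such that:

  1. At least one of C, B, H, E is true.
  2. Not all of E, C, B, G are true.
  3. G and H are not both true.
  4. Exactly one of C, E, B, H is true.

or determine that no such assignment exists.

G=F, B=F, H=F, E=T, C=F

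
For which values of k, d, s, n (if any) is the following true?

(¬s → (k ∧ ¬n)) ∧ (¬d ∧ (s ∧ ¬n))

k: True, d: False, s: True, n: False

  ¬s → (k ∧ ¬n) = True
    ¬s = False
    k ∧ ¬n = True
      ¬n = True
  ¬d ∧ (s ∧ ¬n) = True
    ¬d = True
    s ∧ ¬n = True
      ¬n = True
Both conjuncts True, so the formula holds.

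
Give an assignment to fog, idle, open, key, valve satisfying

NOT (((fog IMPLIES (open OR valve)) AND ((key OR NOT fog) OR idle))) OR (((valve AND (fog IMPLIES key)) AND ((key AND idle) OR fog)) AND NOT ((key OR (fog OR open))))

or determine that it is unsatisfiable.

fog: True, idle: False, open: True, key: False, valve: True

  NOT (((fog IMPLIES (open OR valve)) AND ((key OR NOT fog) OR idle))) OR (((valve AND (fog IMPLIES key)) AND ((key AND idle) OR fog)) AND NOT ((key OR (fog OR open)))) = True
    NOT (((fog IMPLIES (open OR valve)) AND ((key OR NOT fog) OR idle))) = True
      (fog IMPLIES (open OR valve)) AND ((key OR NOT fog) OR idle) = False
        fog IMPLIES (open OR valve) = True
          open OR valve = True
        (key OR NOT fog) OR idle = False
          key OR NOT fog = False
            NOT fog = False
    ((valve AND (fog IMPLIES key)) AND ((key AND idle) OR fog)) AND NOT ((key OR (fog OR open))) = False
      (valve AND (fog IMPLIES key)) AND ((key AND idle) OR fog) = False
        valve AND (fog IMPLIES key) = False
          fog IMPLIES key = False
        (key AND idle) OR fog = True
          key AND idle = False
      NOT ((key OR (fog OR open))) = False
        key OR (fog OR open) = True
          fog OR open = True
The formula evaluates to True.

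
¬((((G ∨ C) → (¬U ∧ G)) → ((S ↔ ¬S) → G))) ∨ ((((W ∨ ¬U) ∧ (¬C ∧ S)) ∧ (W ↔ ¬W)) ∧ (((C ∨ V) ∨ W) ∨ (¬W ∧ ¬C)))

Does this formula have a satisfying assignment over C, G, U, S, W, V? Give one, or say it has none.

Case S = True: the formula simplifies to (((W ∨ ¬U) ∧ ¬C) ∧ (W ↔ ¬W)) ∧ (((C ∨ V) ∨ W) ∨ (¬W ∧ ¬C)).
  W = True: the conjunct W ↔ ¬W becomes True ↔ ¬True = False.
  W = False: the conjunct W ↔ ¬W becomes False ↔ ¬False = False.
Case S = False: the formula becomes ¬True ∨ (False ∧ (((C ∨ V) ∨ W) ∨ (¬W ∧ ¬C))) = False.
Both cases fail — unsatisfiable.

No satisfying assignment exists.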